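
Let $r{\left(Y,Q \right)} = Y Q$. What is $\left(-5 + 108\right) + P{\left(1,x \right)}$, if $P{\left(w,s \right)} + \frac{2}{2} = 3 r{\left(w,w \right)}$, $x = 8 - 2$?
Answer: $105$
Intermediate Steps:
$x = 6$ ($x = 8 - 2 = 6$)
$r{\left(Y,Q \right)} = Q Y$
$P{\left(w,s \right)} = -1 + 3 w^{2}$ ($P{\left(w,s \right)} = -1 + 3 w w = -1 + 3 w^{2}$)
$\left(-5 + 108\right) + P{\left(1,x \right)} = \left(-5 + 108\right) - \left(1 - 3 \cdot 1^{2}\right) = 103 + \left(-1 + 3 \cdot 1\right) = 103 + \left(-1 + 3\right) = 103 + 2 = 105$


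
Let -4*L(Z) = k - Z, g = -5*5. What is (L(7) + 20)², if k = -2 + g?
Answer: 3249/4 ≈ 812.25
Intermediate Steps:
g = -25
k = -27 (k = -2 - 25 = -27)
L(Z) = 27/4 + Z/4 (L(Z) = -(-27 - Z)/4 = 27/4 + Z/4)
(L(7) + 20)² = ((27/4 + (¼)*7) + 20)² = ((27/4 + 7/4) + 20)² = (17/2 + 20)² = (57/2)² = 3249/4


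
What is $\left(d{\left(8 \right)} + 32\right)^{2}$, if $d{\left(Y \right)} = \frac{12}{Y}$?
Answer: $\frac{4489}{4} \approx 1122.3$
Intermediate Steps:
$\left(d{\left(8 \right)} + 32\right)^{2} = \left(\frac{12}{8} + 32\right)^{2} = \left(12 \cdot \frac{1}{8} + 32\right)^{2} = \left(\frac{3}{2} + 32\right)^{2} = \left(\frac{67}{2}\right)^{2} = \frac{4489}{4}$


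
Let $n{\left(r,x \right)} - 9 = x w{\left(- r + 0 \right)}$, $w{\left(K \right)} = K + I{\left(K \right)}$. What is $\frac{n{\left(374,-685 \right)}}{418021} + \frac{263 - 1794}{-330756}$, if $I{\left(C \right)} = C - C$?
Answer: $\frac{85379346595}{138262953876} \approx 0.61751$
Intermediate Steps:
$I{\left(C \right)} = 0$
$w{\left(K \right)} = K$ ($w{\left(K \right)} = K + 0 = K$)
$n{\left(r,x \right)} = 9 - r x$ ($n{\left(r,x \right)} = 9 + x \left(- r + 0\right) = 9 + x \left(- r\right) = 9 - r x$)
$\frac{n{\left(374,-685 \right)}}{418021} + \frac{263 - 1794}{-330756} = \frac{9 - 374 \left(-685\right)}{418021} + \frac{263 - 1794}{-330756} = \left(9 + 256190\right) \frac{1}{418021} + \left(263 - 1794\right) \left(- \frac{1}{330756}\right) = 256199 \cdot \frac{1}{418021} - - \frac{1531}{330756} = \frac{256199}{418021} + \frac{1531}{330756} = \frac{85379346595}{138262953876}$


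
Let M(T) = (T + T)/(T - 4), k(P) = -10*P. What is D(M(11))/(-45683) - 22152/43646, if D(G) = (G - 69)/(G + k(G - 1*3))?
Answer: -6061758493/11963281308 ≈ -0.50670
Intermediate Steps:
M(T) = 2*T/(-4 + T) (M(T) = (2*T)/(-4 + T) = 2*T/(-4 + T))
D(G) = (-69 + G)/(30 - 9*G) (D(G) = (G - 69)/(G - 10*(G - 1*3)) = (-69 + G)/(G - 10*(G - 3)) = (-69 + G)/(G - 10*(-3 + G)) = (-69 + G)/(G + (30 - 10*G)) = (-69 + G)/(30 - 9*G))
D(M(11))/(-45683) - 22152/43646 = ((-69 + 2*11/(-4 + 11))/(3*(10 - 6*11/(-4 + 11))))/(-45683) - 22152/43646 = ((-69 + 2*11/7)/(3*(10 - 6*11/7)))*(-1/45683) - 22152*1/43646 = ((-69 + 2*11*(⅐))/(3*(10 - 6*11/7)))*(-1/45683) - 11076/21823 = ((-69 + 22/7)/(3*(10 - 3*22/7)))*(-1/45683) - 11076/21823 = ((⅓)*(-461/7)/(10 - 66/7))*(-1/45683) - 11076/21823 = ((⅓)*(-461/7)/(4/7))*(-1/45683) - 11076/21823 = ((⅓)*(7/4)*(-461/7))*(-1/45683) - 11076/21823 = -461/12*(-1/45683) - 11076/21823 = 461/548196 - 11076/21823 = -6061758493/11963281308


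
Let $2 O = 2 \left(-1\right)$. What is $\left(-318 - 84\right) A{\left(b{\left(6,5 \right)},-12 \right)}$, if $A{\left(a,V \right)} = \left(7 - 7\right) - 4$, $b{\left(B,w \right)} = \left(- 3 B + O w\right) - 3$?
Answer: $1608$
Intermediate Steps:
$O = -1$ ($O = \frac{2 \left(-1\right)}{2} = \frac{1}{2} \left(-2\right) = -1$)
$b{\left(B,w \right)} = -3 - w - 3 B$ ($b{\left(B,w \right)} = \left(- 3 B - w\right) - 3 = \left(- w - 3 B\right) - 3 = -3 - w - 3 B$)
$A{\left(a,V \right)} = -4$ ($A{\left(a,V \right)} = 0 - 4 = -4$)
$\left(-318 - 84\right) A{\left(b{\left(6,5 \right)},-12 \right)} = \left(-318 - 84\right) \left(-4\right) = \left(-402\right) \left(-4\right) = 1608$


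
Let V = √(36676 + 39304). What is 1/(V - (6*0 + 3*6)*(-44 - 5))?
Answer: 441/350972 - √18995/350972 ≈ 0.00086382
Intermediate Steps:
V = 2*√18995 (V = √75980 = 2*√18995 ≈ 275.64)
1/(V - (6*0 + 3*6)*(-44 - 5)) = 1/(2*√18995 - (6*0 + 3*6)*(-44 - 5)) = 1/(2*√18995 - (0 + 18)*(-49)) = 1/(2*√18995 - 18*(-49)) = 1/(2*√18995 - 1*(-882)) = 1/(2*√18995 + 882) = 1/(882 + 2*√18995)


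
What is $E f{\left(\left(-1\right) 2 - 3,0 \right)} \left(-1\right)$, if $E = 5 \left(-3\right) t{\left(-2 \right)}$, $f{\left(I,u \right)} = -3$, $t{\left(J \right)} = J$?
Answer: $90$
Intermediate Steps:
$E = 30$ ($E = 5 \left(-3\right) \left(-2\right) = \left(-15\right) \left(-2\right) = 30$)
$E f{\left(\left(-1\right) 2 - 3,0 \right)} \left(-1\right) = 30 \left(-3\right) \left(-1\right) = \left(-90\right) \left(-1\right) = 90$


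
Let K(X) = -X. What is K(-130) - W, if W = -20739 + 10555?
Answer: 10314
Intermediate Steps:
W = -10184
K(-130) - W = -1*(-130) - 1*(-10184) = 130 + 10184 = 10314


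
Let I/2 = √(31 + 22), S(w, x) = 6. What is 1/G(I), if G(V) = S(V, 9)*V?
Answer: √53/636 ≈ 0.011447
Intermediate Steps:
I = 2*√53 (I = 2*√(31 + 22) = 2*√53 ≈ 14.560)
G(V) = 6*V
1/G(I) = 1/(6*(2*√53)) = 1/(12*√53) = √53/636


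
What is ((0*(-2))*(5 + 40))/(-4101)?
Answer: 0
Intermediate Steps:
((0*(-2))*(5 + 40))/(-4101) = (0*45)*(-1/4101) = 0*(-1/4101) = 0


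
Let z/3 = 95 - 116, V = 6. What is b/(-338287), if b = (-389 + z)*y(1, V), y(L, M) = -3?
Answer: -1356/338287 ≈ -0.0040084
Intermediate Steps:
z = -63 (z = 3*(95 - 116) = 3*(-21) = -63)
b = 1356 (b = (-389 - 63)*(-3) = -452*(-3) = 1356)
b/(-338287) = 1356/(-338287) = 1356*(-1/338287) = -1356/338287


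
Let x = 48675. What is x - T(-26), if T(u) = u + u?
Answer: 48727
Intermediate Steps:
T(u) = 2*u
x - T(-26) = 48675 - 2*(-26) = 48675 - 1*(-52) = 48675 + 52 = 48727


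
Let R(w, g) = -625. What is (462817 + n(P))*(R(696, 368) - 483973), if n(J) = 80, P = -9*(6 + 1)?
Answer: -224318960406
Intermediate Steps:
P = -63 (P = -9*7 = -63)
(462817 + n(P))*(R(696, 368) - 483973) = (462817 + 80)*(-625 - 483973) = 462897*(-484598) = -224318960406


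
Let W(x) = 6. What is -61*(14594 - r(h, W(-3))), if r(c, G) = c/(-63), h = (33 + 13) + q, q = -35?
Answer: -56085413/63 ≈ -8.9025e+5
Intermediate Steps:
h = 11 (h = (33 + 13) - 35 = 46 - 35 = 11)
r(c, G) = -c/63 (r(c, G) = c*(-1/63) = -c/63)
-61*(14594 - r(h, W(-3))) = -61*(14594 - (-1)*11/63) = -61*(14594 - 1*(-11/63)) = -61*(14594 + 11/63) = -61*919433/63 = -56085413/63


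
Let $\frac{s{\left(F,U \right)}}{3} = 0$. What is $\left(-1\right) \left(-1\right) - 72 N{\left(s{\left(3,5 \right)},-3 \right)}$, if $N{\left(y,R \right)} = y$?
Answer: $1$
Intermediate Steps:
$s{\left(F,U \right)} = 0$ ($s{\left(F,U \right)} = 3 \cdot 0 = 0$)
$\left(-1\right) \left(-1\right) - 72 N{\left(s{\left(3,5 \right)},-3 \right)} = \left(-1\right) \left(-1\right) - 0 = 1 + 0 = 1$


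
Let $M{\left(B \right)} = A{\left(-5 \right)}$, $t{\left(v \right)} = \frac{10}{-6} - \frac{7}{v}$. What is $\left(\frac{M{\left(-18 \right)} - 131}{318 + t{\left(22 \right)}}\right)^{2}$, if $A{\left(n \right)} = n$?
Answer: $\frac{80568576}{435014449} \approx 0.18521$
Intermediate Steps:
$t{\left(v \right)} = - \frac{5}{3} - \frac{7}{v}$ ($t{\left(v \right)} = 10 \left(- \frac{1}{6}\right) - \frac{7}{v} = - \frac{5}{3} - \frac{7}{v}$)
$M{\left(B \right)} = -5$
$\left(\frac{M{\left(-18 \right)} - 131}{318 + t{\left(22 \right)}}\right)^{2} = \left(\frac{-5 - 131}{318 - \left(\frac{5}{3} + \frac{7}{22}\right)}\right)^{2} = \left(- \frac{136}{318 - \frac{131}{66}}\right)^{2} = \left(- \frac{136}{\frac{20857}{66}}\right)^{2} = \left(\left(-136\right) \frac{66}{20857}\right)^{2} = \left(- \frac{8976}{20857}\right)^{2} = \frac{80568576}{435014449}$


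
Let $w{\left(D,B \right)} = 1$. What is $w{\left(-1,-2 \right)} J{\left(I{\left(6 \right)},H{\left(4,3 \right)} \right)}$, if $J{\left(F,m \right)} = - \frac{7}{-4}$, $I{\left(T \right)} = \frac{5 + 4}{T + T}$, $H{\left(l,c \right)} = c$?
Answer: $\frac{7}{4} \approx 1.75$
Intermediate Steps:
$I{\left(T \right)} = \frac{9}{2 T}$
$J{\left(F,m \right)} = \frac{7}{4}$ ($J{\left(F,m \right)} = \left(-7\right) \left(- \frac{1}{4}\right) = \frac{7}{4}$)
$w{\left(-1,-2 \right)} J{\left(I{\left(6 \right)},H{\left(4,3 \right)} \right)} = 1 \cdot \frac{7}{4} = \frac{7}{4}$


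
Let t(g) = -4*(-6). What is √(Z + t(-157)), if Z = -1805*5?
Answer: I*√9001 ≈ 94.874*I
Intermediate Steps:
t(g) = 24
Z = -9025 (Z = -361*25 = -9025)
√(Z + t(-157)) = √(-9025 + 24) = √(-9001) = I*√9001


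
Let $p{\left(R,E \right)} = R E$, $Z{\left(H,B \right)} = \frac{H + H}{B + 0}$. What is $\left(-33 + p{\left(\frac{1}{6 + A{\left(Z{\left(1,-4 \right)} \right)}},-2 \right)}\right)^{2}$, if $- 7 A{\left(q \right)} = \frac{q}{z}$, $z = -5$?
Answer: $\frac{195077089}{175561} \approx 1111.2$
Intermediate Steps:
$Z{\left(H,B \right)} = \frac{2 H}{B}$
$A{\left(q \right)} = \frac{q}{35}$ ($A{\left(q \right)} = - \frac{q \frac{1}{-5}}{7} = - \frac{q \left(- \frac{1}{5}\right)}{7} = - \frac{\left(- \frac{1}{5}\right) q}{7} = \frac{q}{35}$)
$p{\left(R,E \right)} = E R$
$\left(-33 + p{\left(\frac{1}{6 + A{\left(Z{\left(1,-4 \right)} \right)}},-2 \right)}\right)^{2} = \left(-33 - \frac{2}{6 + \frac{2 \cdot 1 \frac{1}{-4}}{35}}\right)^{2} = \left(-33 - \frac{2}{6 + \frac{2 \cdot 1 \left(- \frac{1}{4}\right)}{35}}\right)^{2} = \left(-33 - \frac{2}{6 + \frac{1}{35} \left(- \frac{1}{2}\right)}\right)^{2} = \left(-33 - \frac{2}{6 - \frac{1}{70}}\right)^{2} = \left(-33 - \frac{2}{\frac{419}{70}}\right)^{2} = \left(-33 - \frac{140}{419}\right)^{2} = \left(- \frac{13967}{419}\right)^{2} = \frac{195077089}{175561}$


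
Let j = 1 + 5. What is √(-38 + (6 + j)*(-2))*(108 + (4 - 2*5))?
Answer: 102*I*√62 ≈ 803.15*I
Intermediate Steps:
j = 6
√(-38 + (6 + j)*(-2))*(108 + (4 - 2*5)) = √(-38 + (6 + 6)*(-2))*(108 + (4 - 2*5)) = √(-38 + 12*(-2))*(108 + (4 - 10)) = √(-38 - 24)*(108 - 6) = √(-62)*102 = (I*√62)*102 = 102*I*√62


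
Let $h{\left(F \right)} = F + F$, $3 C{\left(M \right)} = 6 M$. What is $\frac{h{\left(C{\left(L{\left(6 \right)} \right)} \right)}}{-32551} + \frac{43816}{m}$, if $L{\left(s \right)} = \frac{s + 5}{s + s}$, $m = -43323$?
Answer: $- \frac{1426413467}{1410206973} \approx -1.0115$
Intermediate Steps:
$L{\left(s \right)} = \frac{5 + s}{2 s}$
$C{\left(M \right)} = 2 M$ ($C{\left(M \right)} = \frac{6 M}{3} = 2 M$)
$h{\left(F \right)} = 2 F$
$\frac{h{\left(C{\left(L{\left(6 \right)} \right)} \right)}}{-32551} + \frac{43816}{m} = \frac{2 \cdot 2 \frac{5 + 6}{2 \cdot 6}}{-32551} + \frac{43816}{-43323} = 2 \cdot 2 \cdot \frac{1}{2} \cdot \frac{1}{6} \cdot 11 \left(- \frac{1}{32551}\right) + 43816 \left(- \frac{1}{43323}\right) = 2 \cdot 2 \cdot \frac{11}{12} \left(- \frac{1}{32551}\right) - \frac{43816}{43323} = 2 \cdot \frac{11}{6} \left(- \frac{1}{32551}\right) - \frac{43816}{43323} = \frac{11}{3} \left(- \frac{1}{32551}\right) - \frac{43816}{43323} = - \frac{11}{97653} - \frac{43816}{43323} = - \frac{1426413467}{1410206973}$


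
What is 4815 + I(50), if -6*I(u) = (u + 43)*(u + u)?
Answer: 3265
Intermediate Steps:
I(u) = -u*(43 + u)/3 (I(u) = -(u + 43)*(u + u)/6 = -(43 + u)*2*u/6 = -u*(43 + u)/3)
4815 + I(50) = 4815 - 1/3*50*(43 + 50) = 4815 - 1/3*50*93 = 4815 - 1550 = 3265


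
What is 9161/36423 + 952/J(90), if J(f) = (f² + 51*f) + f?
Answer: 59371/182115 ≈ 0.32601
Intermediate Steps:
J(f) = f² + 52*f
9161/36423 + 952/J(90) = 9161/36423 + 952/((90*(52 + 90))) = 9161*(1/36423) + 952/((90*142)) = 9161/36423 + 952/12780 = 9161/36423 + 952*(1/12780) = 9161/36423 + 238/3195 = 59371/182115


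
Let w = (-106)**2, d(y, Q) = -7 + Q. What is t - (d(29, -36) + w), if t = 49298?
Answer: 38105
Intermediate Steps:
w = 11236
t - (d(29, -36) + w) = 49298 - ((-7 - 36) + 11236) = 49298 - (-43 + 11236) = 49298 - 1*11193 = 49298 - 11193 = 38105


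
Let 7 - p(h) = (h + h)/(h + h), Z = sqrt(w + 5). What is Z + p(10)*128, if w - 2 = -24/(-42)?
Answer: 768 + sqrt(371)/7 ≈ 770.75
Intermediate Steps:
w = 18/7 (w = 2 - 24/(-42) = 2 - 24*(-1/42) = 2 + 4/7 = 18/7 ≈ 2.5714)
Z = sqrt(371)/7 (Z = sqrt(18/7 + 5) = sqrt(53/7) = sqrt(371)/7 ≈ 2.7516)
p(h) = 6 (p(h) = 7 - (h + h)/(h + h) = 7 - 2*h/(2*h) = 7 - 2*h*1/(2*h) = 7 - 1*1 = 7 - 1 = 6)
Z + p(10)*128 = sqrt(371)/7 + 6*128 = sqrt(371)/7 + 768 = 768 + sqrt(371)/7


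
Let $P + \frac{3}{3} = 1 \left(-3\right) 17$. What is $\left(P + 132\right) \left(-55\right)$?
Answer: $-4400$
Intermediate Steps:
$P = -52$ ($P = -1 + 1 \left(-3\right) 17 = -1 - 51 = -52$)
$\left(P + 132\right) \left(-55\right) = \left(-52 + 132\right) \left(-55\right) = 80 \left(-55\right) = -4400$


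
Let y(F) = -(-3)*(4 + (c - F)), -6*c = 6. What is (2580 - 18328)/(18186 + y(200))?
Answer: -15748/17595 ≈ -0.89503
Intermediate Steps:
c = -1 (c = -⅙*6 = -1)
y(F) = 9 - 3*F (y(F) = -(-3)*(4 + (-1 - F)) = -(-3)*(3 - F) = -(-9 + 3*F) = 9 - 3*F)
(2580 - 18328)/(18186 + y(200)) = (2580 - 18328)/(18186 + (9 - 3*200)) = -15748/(18186 + (9 - 600)) = -15748/(18186 - 591) = -15748/17595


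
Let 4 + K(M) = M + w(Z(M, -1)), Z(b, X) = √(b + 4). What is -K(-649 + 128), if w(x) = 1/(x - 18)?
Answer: 441543/841 + I*√517/841 ≈ 525.02 + 0.027036*I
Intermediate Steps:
Z(b, X) = √(4 + b)
w(x) = 1/(-18 + x)
K(M) = -4 + M + 1/(-18 + √(4 + M)) (K(M) = -4 + (M + 1/(-18 + √(4 + M))) = -4 + M + 1/(-18 + √(4 + M)))
-K(-649 + 128) = -(-4 + (-649 + 128) + 1/(-18 + √(4 + (-649 + 128)))) = -(-4 - 521 + 1/(-18 + √(4 - 521))) = -(-4 - 521 + 1/(-18 + √(-517))) = -(-4 - 521 + 1/(-18 + I*√517)) = -(-525 + 1/(-18 + I*√517)) = 525 - 1/(-18 + I*√517)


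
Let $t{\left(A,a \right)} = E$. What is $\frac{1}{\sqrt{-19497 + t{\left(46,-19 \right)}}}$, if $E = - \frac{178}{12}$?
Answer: $- \frac{i \sqrt{702426}}{117071} \approx - 0.007159 i$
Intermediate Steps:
$E = - \frac{89}{6}$ ($E = \left(-178\right) \frac{1}{12} = - \frac{89}{6} \approx -14.833$)
$t{\left(A,a \right)} = - \frac{89}{6}$
$\frac{1}{\sqrt{-19497 + t{\left(46,-19 \right)}}} = \frac{1}{\sqrt{-19497 - \frac{89}{6}}} = \frac{1}{\sqrt{- \frac{117071}{6}}} = \frac{1}{\frac{1}{6} i \sqrt{702426}} = - \frac{i \sqrt{702426}}{117071}$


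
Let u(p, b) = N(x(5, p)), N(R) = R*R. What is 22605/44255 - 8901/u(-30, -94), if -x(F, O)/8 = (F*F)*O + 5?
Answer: 160514370849/314401681600 ≈ 0.51054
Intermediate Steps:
x(F, O) = -40 - 8*O*F**2 (x(F, O) = -8*((F*F)*O + 5) = -8*(F**2*O + 5) = -8*(O*F**2 + 5) = -8*(5 + O*F**2) = -40 - 8*O*F**2)
N(R) = R**2
u(p, b) = (-40 - 200*p)**2 (u(p, b) = (-40 - 8*p*5**2)**2 = (-40 - 8*p*25)**2 = (-40 - 200*p)**2)
22605/44255 - 8901/u(-30, -94) = 22605/44255 - 8901*1/(1600*(1 + 5*(-30))**2) = 22605*(1/44255) - 8901*1/(1600*(1 - 150)**2) = 4521/8851 - 8901/(1600*(-149)**2) = 4521/8851 - 8901/(1600*22201) = 4521/8851 - 8901/35521600 = 160514370849/314401681600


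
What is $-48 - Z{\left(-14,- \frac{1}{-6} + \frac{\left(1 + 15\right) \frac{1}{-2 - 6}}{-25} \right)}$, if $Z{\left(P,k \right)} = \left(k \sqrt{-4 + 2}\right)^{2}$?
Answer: $- \frac{538631}{11250} \approx -47.878$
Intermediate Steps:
$Z{\left(P,k \right)} = - 2 k^{2}$ ($Z{\left(P,k \right)} = \left(k \sqrt{-2}\right)^{2} = \left(k i \sqrt{2}\right)^{2} = \left(i k \sqrt{2}\right)^{2} = - 2 k^{2}$)
$-48 - Z{\left(-14,- \frac{1}{-6} + \frac{\left(1 + 15\right) \frac{1}{-2 - 6}}{-25} \right)} = -48 - - 2 \left(- \frac{1}{-6} + \frac{\left(1 + 15\right) \frac{1}{-2 - 6}}{-25}\right)^{2} = -48 - - 2 \left(\left(-1\right) \left(- \frac{1}{6}\right) + \frac{16}{-8} \left(- \frac{1}{25}\right)\right)^{2} = -48 - - 2 \left(\frac{1}{6} + 16 \left(- \frac{1}{8}\right) \left(- \frac{1}{25}\right)\right)^{2} = -48 - - 2 \left(\frac{1}{6} - - \frac{2}{25}\right)^{2} = -48 - - 2 \left(\frac{1}{6} + \frac{2}{25}\right)^{2} = -48 - - 2 \left(\frac{37}{150}\right)^{2} = -48 - \left(-2\right) \frac{1369}{22500} = -48 - - \frac{1369}{11250} = -48 + \frac{1369}{11250} = - \frac{538631}{11250}$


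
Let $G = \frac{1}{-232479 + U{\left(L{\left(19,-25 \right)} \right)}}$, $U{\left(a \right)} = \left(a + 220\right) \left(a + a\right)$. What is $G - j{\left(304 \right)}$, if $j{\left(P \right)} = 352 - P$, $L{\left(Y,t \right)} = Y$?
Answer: $- \frac{10723057}{223397} \approx -48.0$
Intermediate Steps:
$U{\left(a \right)} = 2 a \left(220 + a\right)$ ($U{\left(a \right)} = \left(220 + a\right) 2 a = 2 a \left(220 + a\right)$)
$G = - \frac{1}{223397}$ ($G = \frac{1}{-232479 + 2 \cdot 19 \left(220 + 19\right)} = \frac{1}{-232479 + 2 \cdot 19 \cdot 239} = \frac{1}{-232479 + 9082} = \frac{1}{-223397} = - \frac{1}{223397} \approx -4.4763 \cdot 10^{-6}$)
$G - j{\left(304 \right)} = - \frac{1}{223397} - \left(352 - 304\right) = - \frac{1}{223397} - 48 = - \frac{10723057}{223397}$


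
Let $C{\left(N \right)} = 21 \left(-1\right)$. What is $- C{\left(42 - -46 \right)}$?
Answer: $21$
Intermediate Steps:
$C{\left(N \right)} = -21$
$- C{\left(42 - -46 \right)} = \left(-1\right) \left(-21\right) = 21$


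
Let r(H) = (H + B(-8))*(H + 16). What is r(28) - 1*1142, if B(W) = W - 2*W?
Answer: 442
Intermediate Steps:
B(W) = -W
r(H) = (8 + H)*(16 + H) (r(H) = (H - 1*(-8))*(H + 16) = (H + 8)*(16 + H) = (8 + H)*(16 + H))
r(28) - 1*1142 = (128 + 28² + 24*28) - 1*1142 = (128 + 784 + 672) - 1142 = 1584 - 1142 = 442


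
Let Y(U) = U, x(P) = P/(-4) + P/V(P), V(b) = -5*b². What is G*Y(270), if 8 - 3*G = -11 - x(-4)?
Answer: 3609/2 ≈ 1804.5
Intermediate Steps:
x(P) = -P/4 - 1/(5*P) (x(P) = P/(-4) + P/((-5*P²)) = P*(-¼) + P*(-1/(5*P²)) = -P/4 - 1/(5*P))
G = 401/60 (G = 8/3 - (-11 - (-¼*(-4) - ⅕/(-4)))/3 = 8/3 - (-11 - (1 - ⅕*(-¼)))/3 = 8/3 - (-11 - (1 + 1/20))/3 = 8/3 - (-11 - 1*21/20)/3 = 8/3 - (-11 - 21/20)/3 = 8/3 - ⅓*(-241/20) = 8/3 + 241/60 = 401/60 ≈ 6.6833)
G*Y(270) = (401/60)*270 = 3609/2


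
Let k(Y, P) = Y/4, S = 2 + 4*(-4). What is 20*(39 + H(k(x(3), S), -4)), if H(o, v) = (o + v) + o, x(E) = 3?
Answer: 730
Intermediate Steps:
S = -14 (S = 2 - 16 = -14)
k(Y, P) = Y/4 (k(Y, P) = Y*(¼) = Y/4)
H(o, v) = v + 2*o
20*(39 + H(k(x(3), S), -4)) = 20*(39 + (-4 + 2*((¼)*3))) = 20*(39 + (-4 + 2*(¾))) = 20*(39 + (-4 + 3/2)) = 20*(39 - 5/2) = 20*(73/2) = 730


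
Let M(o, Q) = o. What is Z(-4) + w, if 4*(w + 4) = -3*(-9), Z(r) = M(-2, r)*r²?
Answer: -117/4 ≈ -29.250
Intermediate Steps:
Z(r) = -2*r²
w = 11/4 (w = -4 + (-3*(-9))/4 = -4 + (¼)*27 = -4 + 27/4 = 11/4 ≈ 2.7500)
Z(-4) + w = -2*(-4)² + 11/4 = -2*16 + 11/4 = -32 + 11/4 = -117/4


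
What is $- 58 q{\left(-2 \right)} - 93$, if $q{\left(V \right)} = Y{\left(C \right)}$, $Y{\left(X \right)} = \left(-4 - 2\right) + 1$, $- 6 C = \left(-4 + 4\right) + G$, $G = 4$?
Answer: $197$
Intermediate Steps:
$C = - \frac{2}{3}$ ($C = - \frac{\left(-4 + 4\right) + 4}{6} = - \frac{0 + 4}{6} = \left(- \frac{1}{6}\right) 4 = - \frac{2}{3} \approx -0.66667$)
$Y{\left(X \right)} = -5$ ($Y{\left(X \right)} = -6 + 1 = -5$)
$q{\left(V \right)} = -5$
$- 58 q{\left(-2 \right)} - 93 = \left(-58\right) \left(-5\right) - 93 = 290 - 93 = 197$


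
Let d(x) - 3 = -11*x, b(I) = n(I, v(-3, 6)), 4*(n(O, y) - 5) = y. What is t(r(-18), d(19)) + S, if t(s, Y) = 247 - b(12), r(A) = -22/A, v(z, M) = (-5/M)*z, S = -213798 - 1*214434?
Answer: -3423925/8 ≈ -4.2799e+5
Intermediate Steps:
S = -428232 (S = -213798 - 214434 = -428232)
v(z, M) = -5*z/M
n(O, y) = 5 + y/4
b(I) = 45/8 (b(I) = 5 + (-5*(-3)/6)/4 = 5 + (-5*(-3)*⅙)/4 = 5 + (¼)*(5/2) = 5 + 5/8 = 45/8)
d(x) = 3 - 11*x
t(s, Y) = 1931/8 (t(s, Y) = 247 - 1*45/8 = 247 - 45/8 = 1931/8)
t(r(-18), d(19)) + S = 1931/8 - 428232 = -3423925/8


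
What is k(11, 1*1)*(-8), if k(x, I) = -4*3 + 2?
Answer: 80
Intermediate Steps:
k(x, I) = -10 (k(x, I) = -12 + 2 = -10)
k(11, 1*1)*(-8) = -10*(-8) = 80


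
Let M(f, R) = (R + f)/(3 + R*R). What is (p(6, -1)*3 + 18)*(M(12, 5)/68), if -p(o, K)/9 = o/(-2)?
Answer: 99/112 ≈ 0.88393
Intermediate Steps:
p(o, K) = 9*o/2 (p(o, K) = -9*o/(-2) = -9*o*(-1)/2 = -(-9)*o/2 = 9*o/2)
M(f, R) = (R + f)/(3 + R**2)
(p(6, -1)*3 + 18)*(M(12, 5)/68) = (((9/2)*6)*3 + 18)*(((5 + 12)/(3 + 5**2))/68) = (27*3 + 18)*((17/(3 + 25))*(1/68)) = (81 + 18)*((17/28)*(1/68)) = 99*(((1/28)*17)*(1/68)) = 99*((17/28)*(1/68)) = 99*(1/112) = 99/112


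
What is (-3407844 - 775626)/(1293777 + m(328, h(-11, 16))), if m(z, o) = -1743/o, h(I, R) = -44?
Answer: -61357560/18975977 ≈ -3.2334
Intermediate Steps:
(-3407844 - 775626)/(1293777 + m(328, h(-11, 16))) = (-3407844 - 775626)/(1293777 - 1743/(-44)) = -4183470/(1293777 - 1743*(-1/44)) = -4183470/(1293777 + 1743/44) = -4183470/56927931/44 = -4183470*44/56927931 = -61357560/18975977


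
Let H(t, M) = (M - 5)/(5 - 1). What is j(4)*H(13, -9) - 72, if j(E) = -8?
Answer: -44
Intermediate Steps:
H(t, M) = -5/4 + M/4 (H(t, M) = (-5 + M)/4 = (-5 + M)*(1/4) = -5/4 + M/4)
j(4)*H(13, -9) - 72 = -8*(-5/4 + (1/4)*(-9)) - 72 = -8*(-5/4 - 9/4) - 72 = -8*(-7/2) - 72 = 28 - 72 = -44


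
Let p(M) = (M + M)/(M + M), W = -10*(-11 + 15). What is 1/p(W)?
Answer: 1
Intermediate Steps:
W = -40 (W = -10*4 = -40)
p(M) = 1 (p(M) = (2*M)/((2*M)) = (2*M)*(1/(2*M)) = 1)
1/p(W) = 1/1 = 1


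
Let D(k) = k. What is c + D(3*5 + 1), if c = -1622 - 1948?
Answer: -3554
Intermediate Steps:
c = -3570
c + D(3*5 + 1) = -3570 + (3*5 + 1) = -3570 + (15 + 1) = -3570 + 16 = -3554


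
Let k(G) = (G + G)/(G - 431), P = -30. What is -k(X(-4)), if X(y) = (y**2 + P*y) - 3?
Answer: 133/149 ≈ 0.89262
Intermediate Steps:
X(y) = -3 + y**2 - 30*y (X(y) = (y**2 - 30*y) - 3 = -3 + y**2 - 30*y)
k(G) = 2*G/(-431 + G) (k(G) = (2*G)/(-431 + G) = 2*G/(-431 + G))
-k(X(-4)) = -2*(-3 + (-4)**2 - 30*(-4))/(-431 + (-3 + (-4)**2 - 30*(-4))) = -2*(-3 + 16 + 120)/(-431 + (-3 + 16 + 120)) = -2*133/(-431 + 133) = -2*133/(-298) = -2*133*(-1)/298 = -1*(-133/149) = 133/149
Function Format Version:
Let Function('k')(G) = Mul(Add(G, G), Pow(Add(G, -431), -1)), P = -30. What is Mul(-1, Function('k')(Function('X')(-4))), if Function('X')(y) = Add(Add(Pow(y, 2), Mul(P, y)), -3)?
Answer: Rational(133, 149) ≈ 0.89262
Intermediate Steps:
Function('X')(y) = Add(-3, Pow(y, 2), Mul(-30, y)) (Function('X')(y) = Add(Add(Pow(y, 2), Mul(-30, y)), -3) = Add(-3, Pow(y, 2), Mul(-30, y)))
Function('k')(G) = Mul(2, G, Pow(Add(-431, G), -1)) (Function('k')(G) = Mul(Mul(2, G), Pow(Add(-431, G), -1)) = Mul(2, G, Pow(Add(-431, G), -1)))
Mul(-1, Function('k')(Function('X')(-4))) = Mul(-1, Mul(2, Add(-3, Pow(-4, 2), Mul(-30, -4)), Pow(Add(-431, Add(-3, Pow(-4, 2), Mul(-30, -4))), -1))) = Mul(-1, Mul(2, Add(-3, 16, 120), Pow(Add(-431, Add(-3, 16, 120)), -1))) = Mul(-1, Mul(2, 133, Pow(Add(-431, 133), -1))) = Mul(-1, Mul(2, 133, Pow(-298, -1))) = Mul(-1, Mul(2, 133, Rational(-1, 298))) = Mul(-1, Rational(-133, 149)) = Rational(133, 149)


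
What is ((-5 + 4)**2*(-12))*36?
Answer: -432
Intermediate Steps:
((-5 + 4)**2*(-12))*36 = ((-1)**2*(-12))*36 = (1*(-12))*36 = -12*36 = -432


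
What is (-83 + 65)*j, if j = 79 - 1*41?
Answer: -684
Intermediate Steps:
j = 38 (j = 79 - 41 = 38)
(-83 + 65)*j = (-83 + 65)*38 = -18*38 = -684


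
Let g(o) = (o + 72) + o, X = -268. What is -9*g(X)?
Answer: 4176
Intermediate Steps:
g(o) = 72 + 2*o (g(o) = (72 + o) + o = 72 + 2*o)
-9*g(X) = -9*(72 + 2*(-268)) = -9*(72 - 536) = -9*(-464) = 4176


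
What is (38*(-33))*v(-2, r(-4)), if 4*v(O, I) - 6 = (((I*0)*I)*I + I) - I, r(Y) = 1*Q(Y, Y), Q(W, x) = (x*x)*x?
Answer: -1881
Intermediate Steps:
Q(W, x) = x**3 (Q(W, x) = x**2*x = x**3)
r(Y) = Y**3 (r(Y) = 1*Y**3 = Y**3)
v(O, I) = 3/2 (v(O, I) = 3/2 + ((((I*0)*I)*I + I) - I)/4 = 3/2 + (((0*I)*I + I) - I)/4 = 3/2 + ((0*I + I) - I)/4 = 3/2 + ((0 + I) - I)/4 = 3/2 + (I - I)/4 = 3/2 + (1/4)*0 = 3/2 + 0 = 3/2)
(38*(-33))*v(-2, r(-4)) = (38*(-33))*(3/2) = -1254*3/2 = -1881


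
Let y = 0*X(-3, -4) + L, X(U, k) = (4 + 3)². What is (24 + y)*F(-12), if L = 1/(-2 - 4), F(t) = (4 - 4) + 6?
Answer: 143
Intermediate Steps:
F(t) = 6 (F(t) = 0 + 6 = 6)
X(U, k) = 49 (X(U, k) = 7² = 49)
L = -⅙ (L = 1/(-6) = -⅙ ≈ -0.16667)
y = -⅙ (y = 0*49 - ⅙ = 0 - ⅙ = -⅙ ≈ -0.16667)
(24 + y)*F(-12) = (24 - ⅙)*6 = (143/6)*6 = 143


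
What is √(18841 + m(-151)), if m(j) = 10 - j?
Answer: √19002 ≈ 137.85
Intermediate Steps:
√(18841 + m(-151)) = √(18841 + (10 - 1*(-151))) = √(18841 + (10 + 151)) = √(18841 + 161) = √19002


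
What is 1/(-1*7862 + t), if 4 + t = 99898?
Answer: 1/92032 ≈ 1.0866e-5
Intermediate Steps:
t = 99894 (t = -4 + 99898 = 99894)
1/(-1*7862 + t) = 1/(-1*7862 + 99894) = 1/(-7862 + 99894) = 1/92032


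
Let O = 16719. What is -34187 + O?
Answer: -17468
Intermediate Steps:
-34187 + O = -34187 + 16719 = -17468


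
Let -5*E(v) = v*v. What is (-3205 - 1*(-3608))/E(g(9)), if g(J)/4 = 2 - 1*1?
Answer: -2015/16 ≈ -125.94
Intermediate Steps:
g(J) = 4 (g(J) = 4*(2 - 1*1) = 4*(2 - 1) = 4*1 = 4)
E(v) = -v²/5 (E(v) = -v*v/5 = -v²/5)
(-3205 - 1*(-3608))/E(g(9)) = (-3205 - 1*(-3608))/((-⅕*4²)) = (-3205 + 3608)/((-⅕*16)) = 403/(-16/5) = 403*(-5/16) = -2015/16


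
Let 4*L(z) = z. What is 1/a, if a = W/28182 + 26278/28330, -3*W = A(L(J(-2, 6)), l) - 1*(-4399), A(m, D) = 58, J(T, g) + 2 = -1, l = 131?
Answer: 1197594090/1047716489 ≈ 1.1431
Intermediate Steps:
J(T, g) = -3 (J(T, g) = -2 - 1 = -3)
L(z) = z/4
W = -4457/3 (W = -(58 - 1*(-4399))/3 = -(58 + 4399)/3 = -⅓*4457 = -4457/3 ≈ -1485.7)
a = 1047716489/1197594090 (a = -4457/3/28182 + 26278/28330 = -4457/3*1/28182 + 26278*(1/28330) = -4457/84546 + 13139/14165 = 1047716489/1197594090 ≈ 0.87485)
1/a = 1/(1047716489/1197594090) = 1197594090/1047716489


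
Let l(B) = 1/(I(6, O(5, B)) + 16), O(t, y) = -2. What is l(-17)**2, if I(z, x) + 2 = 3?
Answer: 1/289 ≈ 0.0034602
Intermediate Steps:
I(z, x) = 1 (I(z, x) = -2 + 3 = 1)
l(B) = 1/17 (l(B) = 1/(1 + 16) = 1/17)
l(-17)**2 = (1/17)**2 = 1/289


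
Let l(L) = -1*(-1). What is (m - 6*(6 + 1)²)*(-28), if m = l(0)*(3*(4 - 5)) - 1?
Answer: 8344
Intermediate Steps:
l(L) = 1
m = -4 (m = 1*(3*(4 - 5)) - 1 = 1*(3*(-1)) - 1 = 1*(-3) - 1 = -3 - 1 = -4)
(m - 6*(6 + 1)²)*(-28) = (-4 - 6*(6 + 1)²)*(-28) = (-4 - 6*7²)*(-28) = (-4 - 6*49)*(-28) = (-4 - 294)*(-28) = -298*(-28) = 8344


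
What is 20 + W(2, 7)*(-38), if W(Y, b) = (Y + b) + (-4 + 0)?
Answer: -170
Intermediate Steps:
W(Y, b) = -4 + Y + b (W(Y, b) = (Y + b) - 4 = -4 + Y + b)
20 + W(2, 7)*(-38) = 20 + (-4 + 2 + 7)*(-38) = 20 + 5*(-38) = 20 - 190 = -170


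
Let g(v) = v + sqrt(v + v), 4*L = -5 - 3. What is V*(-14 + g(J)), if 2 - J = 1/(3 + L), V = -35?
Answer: 455 - 35*sqrt(2) ≈ 405.50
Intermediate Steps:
L = -2 (L = (-5 - 3)/4 = (1/4)*(-8) = -2)
J = 1 (J = 2 - 1/(3 - 2) = 2 - 1/1 = 2 - 1*1 = 2 - 1 = 1)
g(v) = v + sqrt(2)*sqrt(v) (g(v) = v + sqrt(2*v) = v + sqrt(2)*sqrt(v))
V*(-14 + g(J)) = -35*(-14 + (1 + sqrt(2)*sqrt(1))) = -35*(-14 + (1 + sqrt(2)*1)) = -35*(-14 + (1 + sqrt(2))) = -35*(-13 + sqrt(2)) = 455 - 35*sqrt(2)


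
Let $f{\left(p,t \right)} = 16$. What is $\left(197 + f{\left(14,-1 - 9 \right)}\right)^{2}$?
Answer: $45369$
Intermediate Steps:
$\left(197 + f{\left(14,-1 - 9 \right)}\right)^{2} = \left(197 + 16\right)^{2} = 213^{2} = 45369$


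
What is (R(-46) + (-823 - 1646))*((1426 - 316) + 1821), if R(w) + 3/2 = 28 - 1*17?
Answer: -14417589/2 ≈ -7.2088e+6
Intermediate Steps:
R(w) = 19/2 (R(w) = -3/2 + (28 - 1*17) = -3/2 + (28 - 17) = -3/2 + 11 = 19/2)
(R(-46) + (-823 - 1646))*((1426 - 316) + 1821) = (19/2 + (-823 - 1646))*((1426 - 316) + 1821) = (19/2 - 2469)*(1110 + 1821) = -4919/2*2931 = -14417589/2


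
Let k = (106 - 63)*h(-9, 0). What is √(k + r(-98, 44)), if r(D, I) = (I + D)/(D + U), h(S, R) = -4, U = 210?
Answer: I*√135226/28 ≈ 13.133*I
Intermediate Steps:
r(D, I) = (D + I)/(210 + D) (r(D, I) = (I + D)/(D + 210) = (D + I)/(210 + D))
k = -172 (k = (106 - 63)*(-4) = 43*(-4) = -172)
√(k + r(-98, 44)) = √(-172 + (-98 + 44)/(210 - 98)) = √(-172 - 54/112) = √(-172 + (1/112)*(-54)) = √(-172 - 27/56) = √(-9659/56) = I*√135226/28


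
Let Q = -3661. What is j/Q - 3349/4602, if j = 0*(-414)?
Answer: -3349/4602 ≈ -0.72773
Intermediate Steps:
j = 0
j/Q - 3349/4602 = 0/(-3661) - 3349/4602 = 0*(-1/3661) - 3349*1/4602 = 0 - 3349/4602 = -3349/4602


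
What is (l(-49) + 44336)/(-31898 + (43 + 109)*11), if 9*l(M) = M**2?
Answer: -401425/272034 ≈ -1.4756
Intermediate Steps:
l(M) = M**2/9
(l(-49) + 44336)/(-31898 + (43 + 109)*11) = ((1/9)*(-49)**2 + 44336)/(-31898 + (43 + 109)*11) = ((1/9)*2401 + 44336)/(-31898 + 152*11) = (2401/9 + 44336)/(-31898 + 1672) = (401425/9)/(-30226) = (401425/9)*(-1/30226) = -401425/272034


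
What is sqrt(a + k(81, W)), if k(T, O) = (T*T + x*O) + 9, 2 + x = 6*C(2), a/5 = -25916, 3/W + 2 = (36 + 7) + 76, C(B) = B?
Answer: 2*I*sqrt(46774455)/39 ≈ 350.73*I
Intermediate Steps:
W = 1/39 (W = 3/(-2 + ((36 + 7) + 76)) = 3/(-2 + (43 + 76)) = 3/(-2 + 119) = 3/117 = 3*(1/117) = 1/39 ≈ 0.025641)
a = -129580 (a = 5*(-25916) = -129580)
x = 10 (x = -2 + 6*2 = -2 + 12 = 10)
k(T, O) = 9 + T**2 + 10*O (k(T, O) = (T*T + 10*O) + 9 = (T**2 + 10*O) + 9 = 9 + T**2 + 10*O)
sqrt(a + k(81, W)) = sqrt(-129580 + (9 + 81**2 + 10*(1/39))) = sqrt(-129580 + (9 + 6561 + 10/39)) = sqrt(-129580 + 256240/39) = sqrt(-4797380/39) = 2*I*sqrt(46774455)/39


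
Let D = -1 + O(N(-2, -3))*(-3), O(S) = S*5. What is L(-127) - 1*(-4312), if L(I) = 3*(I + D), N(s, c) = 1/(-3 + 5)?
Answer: 7811/2 ≈ 3905.5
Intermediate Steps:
N(s, c) = ½ (N(s, c) = 1/2 = ½)
O(S) = 5*S
D = -17/2 (D = -1 + (5*(½))*(-3) = -1 + (5/2)*(-3) = -1 - 15/2 = -17/2 ≈ -8.5000)
L(I) = -51/2 + 3*I (L(I) = 3*(I - 17/2) = 3*(-17/2 + I) = -51/2 + 3*I)
L(-127) - 1*(-4312) = (-51/2 + 3*(-127)) - 1*(-4312) = (-51/2 - 381) + 4312 = -813/2 + 4312 = 7811/2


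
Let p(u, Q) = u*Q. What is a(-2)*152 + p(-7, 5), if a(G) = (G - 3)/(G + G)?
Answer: 155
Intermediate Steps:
a(G) = (-3 + G)/(2*G) (a(G) = (-3 + G)/((2*G)) = (-3 + G)*(1/(2*G)) = (-3 + G)/(2*G))
p(u, Q) = Q*u
a(-2)*152 + p(-7, 5) = ((½)*(-3 - 2)/(-2))*152 + 5*(-7) = ((½)*(-½)*(-5))*152 - 35 = (5/4)*152 - 35 = 190 - 35 = 155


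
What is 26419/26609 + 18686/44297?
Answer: 13780977/9741313 ≈ 1.4147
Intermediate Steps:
26419/26609 + 18686/44297 = 13780977/9741313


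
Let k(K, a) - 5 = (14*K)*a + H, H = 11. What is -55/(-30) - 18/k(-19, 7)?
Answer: 10207/5538 ≈ 1.8431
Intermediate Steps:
k(K, a) = 16 + 14*K*a (k(K, a) = 5 + ((14*K)*a + 11) = 5 + (14*K*a + 11) = 5 + (11 + 14*K*a) = 16 + 14*K*a)
-55/(-30) - 18/k(-19, 7) = -55/(-30) - 18/(16 + 14*(-19)*7) = -55*(-1/30) - 18/(16 - 1862) = 11/6 - 18/(-1846) = 11/6 - 18*(-1/1846) = 11/6 + 9/923 = 10207/5538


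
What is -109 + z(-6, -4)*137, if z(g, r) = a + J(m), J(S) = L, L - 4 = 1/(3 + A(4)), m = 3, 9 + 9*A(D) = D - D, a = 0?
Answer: 1015/2 ≈ 507.50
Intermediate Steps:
A(D) = -1 (A(D) = -1 + (D - D)/9 = -1 + (⅑)*0 = -1 + 0 = -1)
L = 9/2 (L = 4 + 1/(3 - 1) = 4 + 1/2 = 4 + ½ = 9/2 ≈ 4.5000)
J(S) = 9/2
z(g, r) = 9/2 (z(g, r) = 0 + 9/2 = 9/2)
-109 + z(-6, -4)*137 = -109 + (9/2)*137 = -109 + 1233/2 = 1015/2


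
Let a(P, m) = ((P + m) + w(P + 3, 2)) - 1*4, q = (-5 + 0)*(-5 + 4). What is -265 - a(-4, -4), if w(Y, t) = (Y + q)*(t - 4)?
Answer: -245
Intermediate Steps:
q = 5 (q = -5*(-1) = 5)
w(Y, t) = (-4 + t)*(5 + Y) (w(Y, t) = (Y + 5)*(t - 4) = (5 + Y)*(-4 + t) = (-4 + t)*(5 + Y))
a(P, m) = -20 + m - P (a(P, m) = ((P + m) + (-20 - 4*(P + 3) + 5*2 + (P + 3)*2)) - 1*4 = ((P + m) + (-20 - 4*(3 + P) + 10 + (3 + P)*2)) - 4 = ((P + m) + (-20 + (-12 - 4*P) + 10 + (6 + 2*P))) - 4 = ((P + m) + (-16 - 2*P)) - 4 = (-16 + m - P) - 4 = -20 + m - P)
-265 - a(-4, -4) = -265 - (-20 - 4 - 1*(-4)) = -265 - (-20 - 4 + 4) = -265 - 1*(-20) = -265 + 20 = -245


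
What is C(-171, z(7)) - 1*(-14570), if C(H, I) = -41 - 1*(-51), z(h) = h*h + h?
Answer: 14580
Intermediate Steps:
z(h) = h + h**2 (z(h) = h**2 + h = h + h**2)
C(H, I) = 10 (C(H, I) = -41 + 51 = 10)
C(-171, z(7)) - 1*(-14570) = 10 - 1*(-14570) = 10 + 14570 = 14580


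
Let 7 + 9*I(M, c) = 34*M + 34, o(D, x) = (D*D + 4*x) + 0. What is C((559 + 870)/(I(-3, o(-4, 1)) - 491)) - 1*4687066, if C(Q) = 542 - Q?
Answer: -7020408665/1498 ≈ -4.6865e+6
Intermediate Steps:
o(D, x) = D² + 4*x (o(D, x) = (D² + 4*x) + 0 = D² + 4*x)
I(M, c) = 3 + 34*M/9 (I(M, c) = -7/9 + (34*M + 34)/9 = -7/9 + (34 + 34*M)/9 = -7/9 + (34/9 + 34*M/9) = 3 + 34*M/9)
C((559 + 870)/(I(-3, o(-4, 1)) - 491)) - 1*4687066 = (542 - (559 + 870)/((3 + (34/9)*(-3)) - 491)) - 1*4687066 = (542 - 1429/((3 - 34/3) - 491)) - 4687066 = (542 - 1429/(-25/3 - 491)) - 4687066 = (542 - 1429/(-1498/3)) - 4687066 = (542 - 1429*(-3)/1498) - 4687066 = (542 - 1*(-4287/1498)) - 4687066 = (542 + 4287/1498) - 4687066 = 816203/1498 - 4687066 = -7020408665/1498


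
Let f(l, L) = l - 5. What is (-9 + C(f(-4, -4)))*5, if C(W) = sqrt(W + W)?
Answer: -45 + 15*I*sqrt(2) ≈ -45.0 + 21.213*I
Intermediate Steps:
f(l, L) = -5 + l
C(W) = sqrt(2)*sqrt(W) (C(W) = sqrt(2*W) = sqrt(2)*sqrt(W))
(-9 + C(f(-4, -4)))*5 = (-9 + sqrt(2)*sqrt(-5 - 4))*5 = (-9 + sqrt(2)*sqrt(-9))*5 = (-9 + sqrt(2)*(3*I))*5 = (-9 + 3*I*sqrt(2))*5 = -45 + 15*I*sqrt(2)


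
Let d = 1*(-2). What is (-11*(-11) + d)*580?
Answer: 69020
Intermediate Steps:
d = -2
(-11*(-11) + d)*580 = (-11*(-11) - 2)*580 = (121 - 2)*580 = 119*580 = 69020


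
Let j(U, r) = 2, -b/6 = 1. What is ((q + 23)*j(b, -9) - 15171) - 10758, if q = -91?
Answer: -26065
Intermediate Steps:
b = -6 (b = -6*1 = -6)
((q + 23)*j(b, -9) - 15171) - 10758 = ((-91 + 23)*2 - 15171) - 10758 = (-68*2 - 15171) - 10758 = (-136 - 15171) - 10758 = -15307 - 10758 = -26065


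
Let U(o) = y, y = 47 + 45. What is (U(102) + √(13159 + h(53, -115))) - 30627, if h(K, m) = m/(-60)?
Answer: -30535 + √473793/6 ≈ -30420.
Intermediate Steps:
y = 92
h(K, m) = -m/60 (h(K, m) = m*(-1/60) = -m/60)
U(o) = 92
(U(102) + √(13159 + h(53, -115))) - 30627 = (92 + √(13159 - 1/60*(-115))) - 30627 = (92 + √(13159 + 23/12)) - 30627 = (92 + √(157931/12)) - 30627 = (92 + √473793/6) - 30627 = -30535 + √473793/6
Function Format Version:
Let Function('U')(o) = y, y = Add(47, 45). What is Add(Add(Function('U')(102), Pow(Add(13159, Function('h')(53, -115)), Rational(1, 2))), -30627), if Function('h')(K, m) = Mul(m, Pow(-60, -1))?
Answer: Add(-30535, Mul(Rational(1, 6), Pow(473793, Rational(1, 2)))) ≈ -30420.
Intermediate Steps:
y = 92
Function('h')(K, m) = Mul(Rational(-1, 60), m) (Function('h')(K, m) = Mul(m, Rational(-1, 60)) = Mul(Rational(-1, 60), m))
Function('U')(o) = 92
Add(Add(Function('U')(102), Pow(Add(13159, Function('h')(53, -115)), Rational(1, 2))), -30627) = Add(Add(92, Pow(Add(13159, Mul(Rational(-1, 60), -115)), Rational(1, 2))), -30627) = Add(Add(92, Pow(Add(13159, Rational(23, 12)), Rational(1, 2))), -30627) = Add(Add(92, Pow(Rational(157931, 12), Rational(1, 2))), -30627) = Add(Add(92, Mul(Rational(1, 6), Pow(473793, Rational(1, 2)))), -30627) = Add(-30535, Mul(Rational(1, 6), Pow(473793, Rational(1, 2))))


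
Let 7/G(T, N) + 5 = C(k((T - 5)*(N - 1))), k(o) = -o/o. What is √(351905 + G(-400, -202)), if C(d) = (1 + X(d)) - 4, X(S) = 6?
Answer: √1407606/2 ≈ 593.21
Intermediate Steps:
k(o) = -1 (k(o) = -1*1 = -1)
C(d) = 3 (C(d) = (1 + 6) - 4 = 7 - 4 = 3)
G(T, N) = -7/2 (G(T, N) = 7/(-5 + 3) = 7/(-2) = 7*(-½) = -7/2)
√(351905 + G(-400, -202)) = √(351905 - 7/2) = √(703803/2) = √1407606/2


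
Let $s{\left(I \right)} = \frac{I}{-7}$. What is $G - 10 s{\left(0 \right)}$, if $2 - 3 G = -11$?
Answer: $\frac{13}{3} \approx 4.3333$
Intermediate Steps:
$G = \frac{13}{3}$ ($G = \frac{2}{3} - - \frac{11}{3} = \frac{2}{3} + \frac{11}{3} = \frac{13}{3} \approx 4.3333$)
$s{\left(I \right)} = - \frac{I}{7}$ ($s{\left(I \right)} = I \left(- \frac{1}{7}\right) = - \frac{I}{7}$)
$G - 10 s{\left(0 \right)} = \frac{13}{3} - 10 \left(\left(- \frac{1}{7}\right) 0\right) = \frac{13}{3} - 0 = \frac{13}{3} + 0 = \frac{13}{3}$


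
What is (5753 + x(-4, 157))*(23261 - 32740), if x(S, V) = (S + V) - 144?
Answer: -54617998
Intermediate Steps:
x(S, V) = -144 + S + V
(5753 + x(-4, 157))*(23261 - 32740) = (5753 + (-144 - 4 + 157))*(23261 - 32740) = (5753 + 9)*(-9479) = 5762*(-9479) = -54617998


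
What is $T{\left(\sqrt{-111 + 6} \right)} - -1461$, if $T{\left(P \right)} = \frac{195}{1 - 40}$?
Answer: $1456$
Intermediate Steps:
$T{\left(P \right)} = -5$ ($T{\left(P \right)} = \frac{195}{-39} = 195 \left(- \frac{1}{39}\right) = -5$)
$T{\left(\sqrt{-111 + 6} \right)} - -1461 = -5 - -1461 = -5 + 1461 = 1456$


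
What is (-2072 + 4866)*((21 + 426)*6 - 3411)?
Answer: -2036826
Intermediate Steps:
(-2072 + 4866)*((21 + 426)*6 - 3411) = 2794*(447*6 - 3411) = 2794*(2682 - 3411) = 2794*(-729) = -2036826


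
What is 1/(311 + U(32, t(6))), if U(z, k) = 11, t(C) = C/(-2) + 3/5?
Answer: 1/322 ≈ 0.0031056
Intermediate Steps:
t(C) = 3/5 - C/2 (t(C) = C*(-1/2) + 3*(1/5) = -C/2 + 3/5 = 3/5 - C/2)
1/(311 + U(32, t(6))) = 1/(311 + 11) = 1/322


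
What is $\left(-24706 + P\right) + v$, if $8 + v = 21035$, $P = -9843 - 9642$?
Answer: $-23164$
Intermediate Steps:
$P = -19485$
$v = 21027$ ($v = -8 + 21035 = 21027$)
$\left(-24706 + P\right) + v = \left(-24706 - 19485\right) + 21027 = -44191 + 21027 = -23164$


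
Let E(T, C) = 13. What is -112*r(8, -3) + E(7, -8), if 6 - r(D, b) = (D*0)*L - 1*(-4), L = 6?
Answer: -211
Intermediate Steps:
r(D, b) = 2 (r(D, b) = 6 - ((D*0)*6 - 1*(-4)) = 6 - (0*6 + 4) = 6 - (0 + 4) = 6 - 1*4 = 6 - 4 = 2)
-112*r(8, -3) + E(7, -8) = -112*2 + 13 = -224 + 13 = -211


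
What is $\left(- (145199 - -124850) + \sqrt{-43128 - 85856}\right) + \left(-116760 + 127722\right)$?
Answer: $-259087 + 2 i \sqrt{32246} \approx -2.5909 \cdot 10^{5} + 359.14 i$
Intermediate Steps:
$\left(- (145199 - -124850) + \sqrt{-43128 - 85856}\right) + \left(-116760 + 127722\right) = \left(- (145199 + 124850) + \sqrt{-128984}\right) + 10962 = \left(\left(-1\right) 270049 + 2 i \sqrt{32246}\right) + 10962 = \left(-270049 + 2 i \sqrt{32246}\right) + 10962 = -259087 + 2 i \sqrt{32246}$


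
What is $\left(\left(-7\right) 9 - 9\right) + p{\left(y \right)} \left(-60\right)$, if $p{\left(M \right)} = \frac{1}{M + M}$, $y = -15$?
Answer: $-70$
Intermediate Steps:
$p{\left(M \right)} = \frac{1}{2 M}$
$\left(\left(-7\right) 9 - 9\right) + p{\left(y \right)} \left(-60\right) = \left(\left(-7\right) 9 - 9\right) + \frac{1}{2 \left(-15\right)} \left(-60\right) = \left(-63 - 9\right) + \frac{1}{2} \left(- \frac{1}{15}\right) \left(-60\right) = -72 - -2 = -72 + 2 = -70$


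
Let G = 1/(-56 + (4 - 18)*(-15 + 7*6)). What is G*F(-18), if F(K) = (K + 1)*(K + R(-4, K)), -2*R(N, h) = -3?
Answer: -561/868 ≈ -0.64631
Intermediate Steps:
R(N, h) = 3/2 (R(N, h) = -1/2*(-3) = 3/2)
F(K) = (1 + K)*(3/2 + K) (F(K) = (K + 1)*(K + 3/2) = (1 + K)*(3/2 + K))
G = -1/434 (G = 1/(-56 - 14*(-15 + 42)) = 1/(-56 - 14*27) = 1/(-56 - 378) = 1/(-434) = -1/434 ≈ -0.0023041)
G*F(-18) = -(3/2 + (-18)**2 + (5/2)*(-18))/434 = -(3/2 + 324 - 45)/434 = -1/434*561/2 = -561/868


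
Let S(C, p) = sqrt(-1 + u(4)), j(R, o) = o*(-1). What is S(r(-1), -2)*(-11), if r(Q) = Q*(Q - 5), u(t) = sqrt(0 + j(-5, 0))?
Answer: -11*I ≈ -11.0*I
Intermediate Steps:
j(R, o) = -o
u(t) = 0 (u(t) = sqrt(0 - 1*0) = sqrt(0 + 0) = sqrt(0) = 0)
r(Q) = Q*(-5 + Q)
S(C, p) = I (S(C, p) = sqrt(-1 + 0) = sqrt(-1) = I)
S(r(-1), -2)*(-11) = I*(-11) = -11*I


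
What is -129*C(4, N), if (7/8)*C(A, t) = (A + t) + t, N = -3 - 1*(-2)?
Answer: -2064/7 ≈ -294.86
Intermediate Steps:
N = -1 (N = -3 + 2 = -1)
C(A, t) = 8*A/7 + 16*t/7 (C(A, t) = 8*((A + t) + t)/7 = 8*(A + 2*t)/7 = 8*A/7 + 16*t/7)
-129*C(4, N) = -129*((8/7)*4 + (16/7)*(-1)) = -129*(32/7 - 16/7) = -129*16/7 = -2064/7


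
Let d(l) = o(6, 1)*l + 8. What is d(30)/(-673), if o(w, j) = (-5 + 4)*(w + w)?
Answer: 352/673 ≈ 0.52303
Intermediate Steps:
o(w, j) = -2*w
d(l) = 8 - 12*l (d(l) = (-2*6)*l + 8 = -12*l + 8 = 8 - 12*l)
d(30)/(-673) = (8 - 12*30)/(-673) = (8 - 360)*(-1/673) = -352*(-1/673) = 352/673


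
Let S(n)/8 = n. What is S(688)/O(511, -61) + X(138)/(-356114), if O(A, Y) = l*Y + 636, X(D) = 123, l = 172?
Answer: -1392943/2492798 ≈ -0.55879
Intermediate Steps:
S(n) = 8*n
O(A, Y) = 636 + 172*Y (O(A, Y) = 172*Y + 636 = 636 + 172*Y)
S(688)/O(511, -61) + X(138)/(-356114) = (8*688)/(636 + 172*(-61)) + 123/(-356114) = 5504/(636 - 10492) + 123*(-1/356114) = 5504/(-9856) - 123/356114 = 5504*(-1/9856) - 123/356114 = -43/77 - 123/356114 = -1392943/2492798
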